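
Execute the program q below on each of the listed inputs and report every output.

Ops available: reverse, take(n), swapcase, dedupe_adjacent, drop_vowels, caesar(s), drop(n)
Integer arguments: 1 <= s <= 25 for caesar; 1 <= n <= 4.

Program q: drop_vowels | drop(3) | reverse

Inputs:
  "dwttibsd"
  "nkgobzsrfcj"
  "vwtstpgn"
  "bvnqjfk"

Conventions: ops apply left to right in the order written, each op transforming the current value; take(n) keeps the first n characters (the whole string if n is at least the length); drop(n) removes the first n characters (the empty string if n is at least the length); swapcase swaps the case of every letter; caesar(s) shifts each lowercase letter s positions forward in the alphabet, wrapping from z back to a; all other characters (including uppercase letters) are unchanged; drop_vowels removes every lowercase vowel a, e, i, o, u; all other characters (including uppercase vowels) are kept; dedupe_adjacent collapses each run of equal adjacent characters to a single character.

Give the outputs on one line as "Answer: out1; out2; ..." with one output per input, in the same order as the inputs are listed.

Execution, op by op:
  "dwttibsd" -> "dwttbsd" -> "tbsd" -> "dsbt"
  "nkgobzsrfcj" -> "nkgbzsrfcj" -> "bzsrfcj" -> "jcfrszb"
  "vwtstpgn" -> "vwtstpgn" -> "stpgn" -> "ngpts"
  "bvnqjfk" -> "bvnqjfk" -> "qjfk" -> "kfjq"

"dsbt"; "jcfrszb"; "ngpts"; "kfjq"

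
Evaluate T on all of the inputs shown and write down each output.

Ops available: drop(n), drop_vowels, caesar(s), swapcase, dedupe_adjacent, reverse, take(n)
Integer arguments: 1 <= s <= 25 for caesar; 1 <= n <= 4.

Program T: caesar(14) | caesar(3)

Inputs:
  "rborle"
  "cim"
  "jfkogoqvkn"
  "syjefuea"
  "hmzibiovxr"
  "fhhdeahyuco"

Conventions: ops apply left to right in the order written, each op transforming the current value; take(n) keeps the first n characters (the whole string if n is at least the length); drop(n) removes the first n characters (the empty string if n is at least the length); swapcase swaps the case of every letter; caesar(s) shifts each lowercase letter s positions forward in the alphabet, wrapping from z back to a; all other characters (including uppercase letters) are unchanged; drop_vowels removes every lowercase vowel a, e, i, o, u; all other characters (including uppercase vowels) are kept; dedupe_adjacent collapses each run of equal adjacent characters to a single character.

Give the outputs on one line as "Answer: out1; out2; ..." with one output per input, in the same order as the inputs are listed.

"isficv"; "tzd"; "awbfxfhmbe"; "jpavwlvr"; "ydqzszfmoi"; "wyyuvrypltf"

Execution, op by op:
  "rborle" -> "fpcfzs" -> "isficv"
  "cim" -> "qwa" -> "tzd"
  "jfkogoqvkn" -> "xtycucejyb" -> "awbfxfhmbe"
  "syjefuea" -> "gmxstiso" -> "jpavwlvr"
  "hmzibiovxr" -> "vanwpwcjlf" -> "ydqzszfmoi"
  "fhhdeahyuco" -> "tvvrsovmiqc" -> "wyyuvrypltf"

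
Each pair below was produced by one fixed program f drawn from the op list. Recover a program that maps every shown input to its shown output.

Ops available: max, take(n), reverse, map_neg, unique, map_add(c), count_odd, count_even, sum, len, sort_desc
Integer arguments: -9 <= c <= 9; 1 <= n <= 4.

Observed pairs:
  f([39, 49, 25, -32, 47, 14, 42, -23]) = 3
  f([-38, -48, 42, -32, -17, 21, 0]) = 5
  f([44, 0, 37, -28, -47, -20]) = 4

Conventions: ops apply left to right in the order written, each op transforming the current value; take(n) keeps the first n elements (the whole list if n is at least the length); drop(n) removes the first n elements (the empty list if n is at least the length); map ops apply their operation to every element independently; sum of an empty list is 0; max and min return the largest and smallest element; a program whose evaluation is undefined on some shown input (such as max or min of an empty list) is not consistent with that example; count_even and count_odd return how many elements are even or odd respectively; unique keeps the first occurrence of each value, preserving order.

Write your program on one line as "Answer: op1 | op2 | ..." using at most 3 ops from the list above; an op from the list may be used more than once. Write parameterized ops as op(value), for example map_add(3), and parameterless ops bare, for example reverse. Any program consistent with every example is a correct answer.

map_add(-1) | sort_desc | count_odd

Check, running the answer program on each example:
  [39, 49, 25, -32, 47, 14, 42, -23] -> [38, 48, 24, -33, 46, 13, 41, -24] -> [48, 46, 41, 38, 24, 13, -24, -33] -> 3
  [-38, -48, 42, -32, -17, 21, 0] -> [-39, -49, 41, -33, -18, 20, -1] -> [41, 20, -1, -18, -33, -39, -49] -> 5
  [44, 0, 37, -28, -47, -20] -> [43, -1, 36, -29, -48, -21] -> [43, 36, -1, -21, -29, -48] -> 4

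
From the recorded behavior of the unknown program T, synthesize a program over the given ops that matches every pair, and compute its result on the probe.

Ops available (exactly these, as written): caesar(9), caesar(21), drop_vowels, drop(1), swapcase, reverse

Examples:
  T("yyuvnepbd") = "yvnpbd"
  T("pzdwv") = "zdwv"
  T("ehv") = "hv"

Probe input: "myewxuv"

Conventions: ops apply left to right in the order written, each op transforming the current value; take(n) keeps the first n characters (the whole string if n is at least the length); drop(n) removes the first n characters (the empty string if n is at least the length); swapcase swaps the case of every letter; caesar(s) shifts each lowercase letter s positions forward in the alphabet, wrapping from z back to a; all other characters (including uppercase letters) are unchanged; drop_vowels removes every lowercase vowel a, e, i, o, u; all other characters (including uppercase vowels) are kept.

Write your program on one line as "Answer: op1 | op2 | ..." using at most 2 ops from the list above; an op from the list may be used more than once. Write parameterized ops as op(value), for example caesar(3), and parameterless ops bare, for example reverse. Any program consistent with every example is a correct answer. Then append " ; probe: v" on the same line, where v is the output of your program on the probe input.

drop(1) | drop_vowels ; probe: "ywxv"

Check, running the answer program on each example:
  "yyuvnepbd" -> "yuvnepbd" -> "yvnpbd"
  "pzdwv" -> "zdwv" -> "zdwv"
  "ehv" -> "hv" -> "hv"
  probe: "myewxuv" -> "yewxuv" -> "ywxv"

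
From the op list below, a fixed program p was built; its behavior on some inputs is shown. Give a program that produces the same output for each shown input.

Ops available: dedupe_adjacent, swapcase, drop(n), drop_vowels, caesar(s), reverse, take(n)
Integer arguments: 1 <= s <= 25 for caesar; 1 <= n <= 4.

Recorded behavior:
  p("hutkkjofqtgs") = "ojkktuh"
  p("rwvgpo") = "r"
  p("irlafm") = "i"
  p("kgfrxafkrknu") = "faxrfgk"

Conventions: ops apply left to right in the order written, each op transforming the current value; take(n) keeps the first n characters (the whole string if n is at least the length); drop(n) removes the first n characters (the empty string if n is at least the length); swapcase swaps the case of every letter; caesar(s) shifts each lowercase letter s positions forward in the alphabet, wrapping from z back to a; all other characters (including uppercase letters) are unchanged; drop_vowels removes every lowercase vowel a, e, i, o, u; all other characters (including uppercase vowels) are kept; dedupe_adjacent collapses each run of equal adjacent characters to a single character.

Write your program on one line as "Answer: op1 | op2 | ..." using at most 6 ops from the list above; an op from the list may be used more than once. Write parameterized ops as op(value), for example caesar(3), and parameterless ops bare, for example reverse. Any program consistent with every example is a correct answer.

reverse | swapcase | drop(1) | drop(4) | swapcase

Check, running the answer program on each example:
  "hutkkjofqtgs" -> "sgtqfojkktuh" -> "SGTQFOJKKTUH" -> "GTQFOJKKTUH" -> "OJKKTUH" -> "ojkktuh"
  "rwvgpo" -> "opgvwr" -> "OPGVWR" -> "PGVWR" -> "R" -> "r"
  "irlafm" -> "mfalri" -> "MFALRI" -> "FALRI" -> "I" -> "i"
  "kgfrxafkrknu" -> "unkrkfaxrfgk" -> "UNKRKFAXRFGK" -> "NKRKFAXRFGK" -> "FAXRFGK" -> "faxrfgk"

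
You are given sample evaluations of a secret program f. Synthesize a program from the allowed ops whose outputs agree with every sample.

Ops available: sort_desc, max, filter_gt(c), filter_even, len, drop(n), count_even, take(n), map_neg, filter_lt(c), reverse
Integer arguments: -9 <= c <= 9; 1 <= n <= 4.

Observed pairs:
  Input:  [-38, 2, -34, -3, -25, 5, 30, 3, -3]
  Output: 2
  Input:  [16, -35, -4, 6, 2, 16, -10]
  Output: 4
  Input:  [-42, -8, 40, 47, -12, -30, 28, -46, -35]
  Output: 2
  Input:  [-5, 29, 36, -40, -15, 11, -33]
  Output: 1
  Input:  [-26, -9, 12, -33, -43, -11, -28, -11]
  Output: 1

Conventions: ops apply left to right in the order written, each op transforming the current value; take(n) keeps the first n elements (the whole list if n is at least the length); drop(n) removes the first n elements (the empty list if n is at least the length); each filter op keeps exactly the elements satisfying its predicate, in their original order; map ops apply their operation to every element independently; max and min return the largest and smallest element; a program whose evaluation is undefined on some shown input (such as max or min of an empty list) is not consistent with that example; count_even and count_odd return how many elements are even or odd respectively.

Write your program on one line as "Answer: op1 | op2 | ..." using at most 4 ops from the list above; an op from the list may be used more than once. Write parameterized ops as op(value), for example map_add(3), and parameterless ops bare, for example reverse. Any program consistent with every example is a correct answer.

filter_gt(-2) | reverse | count_even

Check, running the answer program on each example:
  [-38, 2, -34, -3, -25, 5, 30, 3, -3] -> [2, 5, 30, 3] -> [3, 30, 5, 2] -> 2
  [16, -35, -4, 6, 2, 16, -10] -> [16, 6, 2, 16] -> [16, 2, 6, 16] -> 4
  [-42, -8, 40, 47, -12, -30, 28, -46, -35] -> [40, 47, 28] -> [28, 47, 40] -> 2
  [-5, 29, 36, -40, -15, 11, -33] -> [29, 36, 11] -> [11, 36, 29] -> 1
  [-26, -9, 12, -33, -43, -11, -28, -11] -> [12] -> [12] -> 1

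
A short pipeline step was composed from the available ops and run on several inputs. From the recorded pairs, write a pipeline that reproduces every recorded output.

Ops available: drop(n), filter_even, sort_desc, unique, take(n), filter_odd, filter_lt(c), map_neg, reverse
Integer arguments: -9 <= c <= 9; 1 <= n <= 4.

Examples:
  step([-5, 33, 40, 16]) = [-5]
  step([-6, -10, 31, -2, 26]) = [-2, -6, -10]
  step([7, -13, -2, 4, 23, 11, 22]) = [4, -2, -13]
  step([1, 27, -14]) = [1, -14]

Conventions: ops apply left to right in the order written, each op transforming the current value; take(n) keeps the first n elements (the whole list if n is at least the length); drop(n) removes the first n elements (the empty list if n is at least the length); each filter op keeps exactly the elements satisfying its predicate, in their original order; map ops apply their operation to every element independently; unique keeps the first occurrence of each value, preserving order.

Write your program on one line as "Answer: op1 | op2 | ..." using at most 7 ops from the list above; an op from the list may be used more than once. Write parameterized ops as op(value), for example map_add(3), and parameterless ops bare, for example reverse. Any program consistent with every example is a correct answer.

map_neg | sort_desc | map_neg | take(3) | reverse | filter_lt(9)

Check, running the answer program on each example:
  [-5, 33, 40, 16] -> [5, -33, -40, -16] -> [5, -16, -33, -40] -> [-5, 16, 33, 40] -> [-5, 16, 33] -> [33, 16, -5] -> [-5]
  [-6, -10, 31, -2, 26] -> [6, 10, -31, 2, -26] -> [10, 6, 2, -26, -31] -> [-10, -6, -2, 26, 31] -> [-10, -6, -2] -> [-2, -6, -10] -> [-2, -6, -10]
  [7, -13, -2, 4, 23, 11, 22] -> [-7, 13, 2, -4, -23, -11, -22] -> [13, 2, -4, -7, -11, -22, -23] -> [-13, -2, 4, 7, 11, 22, 23] -> [-13, -2, 4] -> [4, -2, -13] -> [4, -2, -13]
  [1, 27, -14] -> [-1, -27, 14] -> [14, -1, -27] -> [-14, 1, 27] -> [-14, 1, 27] -> [27, 1, -14] -> [1, -14]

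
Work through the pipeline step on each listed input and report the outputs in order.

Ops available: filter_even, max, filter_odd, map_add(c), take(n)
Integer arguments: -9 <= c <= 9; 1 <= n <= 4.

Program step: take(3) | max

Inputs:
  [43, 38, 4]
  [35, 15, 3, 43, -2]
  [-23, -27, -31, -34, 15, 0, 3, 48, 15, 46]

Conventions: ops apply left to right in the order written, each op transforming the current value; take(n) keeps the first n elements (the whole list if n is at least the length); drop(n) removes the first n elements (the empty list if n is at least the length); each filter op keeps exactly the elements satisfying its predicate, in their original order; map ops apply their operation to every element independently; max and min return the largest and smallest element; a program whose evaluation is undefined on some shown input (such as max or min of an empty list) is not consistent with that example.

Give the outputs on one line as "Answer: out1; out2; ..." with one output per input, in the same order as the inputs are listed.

Execution, op by op:
  [43, 38, 4] -> [43, 38, 4] -> 43
  [35, 15, 3, 43, -2] -> [35, 15, 3] -> 35
  [-23, -27, -31, -34, 15, 0, 3, 48, 15, 46] -> [-23, -27, -31] -> -23

43; 35; -23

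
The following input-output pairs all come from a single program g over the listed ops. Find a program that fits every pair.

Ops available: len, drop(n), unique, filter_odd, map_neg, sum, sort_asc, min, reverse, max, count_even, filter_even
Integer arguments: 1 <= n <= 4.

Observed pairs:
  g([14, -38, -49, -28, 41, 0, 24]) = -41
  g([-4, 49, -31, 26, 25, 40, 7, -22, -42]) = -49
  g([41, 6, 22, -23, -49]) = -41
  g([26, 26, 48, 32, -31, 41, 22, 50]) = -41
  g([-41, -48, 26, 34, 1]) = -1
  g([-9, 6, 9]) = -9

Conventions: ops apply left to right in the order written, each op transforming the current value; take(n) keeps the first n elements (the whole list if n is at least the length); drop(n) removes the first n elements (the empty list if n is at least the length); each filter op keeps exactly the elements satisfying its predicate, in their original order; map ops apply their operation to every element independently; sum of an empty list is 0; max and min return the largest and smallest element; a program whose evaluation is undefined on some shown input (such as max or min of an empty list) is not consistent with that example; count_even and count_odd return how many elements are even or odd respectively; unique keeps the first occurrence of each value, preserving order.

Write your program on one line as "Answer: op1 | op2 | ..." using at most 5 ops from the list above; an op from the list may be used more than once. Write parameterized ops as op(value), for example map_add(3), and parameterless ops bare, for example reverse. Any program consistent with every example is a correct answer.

filter_odd | map_neg | reverse | min

Check, running the answer program on each example:
  [14, -38, -49, -28, 41, 0, 24] -> [-49, 41] -> [49, -41] -> [-41, 49] -> -41
  [-4, 49, -31, 26, 25, 40, 7, -22, -42] -> [49, -31, 25, 7] -> [-49, 31, -25, -7] -> [-7, -25, 31, -49] -> -49
  [41, 6, 22, -23, -49] -> [41, -23, -49] -> [-41, 23, 49] -> [49, 23, -41] -> -41
  [26, 26, 48, 32, -31, 41, 22, 50] -> [-31, 41] -> [31, -41] -> [-41, 31] -> -41
  [-41, -48, 26, 34, 1] -> [-41, 1] -> [41, -1] -> [-1, 41] -> -1
  [-9, 6, 9] -> [-9, 9] -> [9, -9] -> [-9, 9] -> -9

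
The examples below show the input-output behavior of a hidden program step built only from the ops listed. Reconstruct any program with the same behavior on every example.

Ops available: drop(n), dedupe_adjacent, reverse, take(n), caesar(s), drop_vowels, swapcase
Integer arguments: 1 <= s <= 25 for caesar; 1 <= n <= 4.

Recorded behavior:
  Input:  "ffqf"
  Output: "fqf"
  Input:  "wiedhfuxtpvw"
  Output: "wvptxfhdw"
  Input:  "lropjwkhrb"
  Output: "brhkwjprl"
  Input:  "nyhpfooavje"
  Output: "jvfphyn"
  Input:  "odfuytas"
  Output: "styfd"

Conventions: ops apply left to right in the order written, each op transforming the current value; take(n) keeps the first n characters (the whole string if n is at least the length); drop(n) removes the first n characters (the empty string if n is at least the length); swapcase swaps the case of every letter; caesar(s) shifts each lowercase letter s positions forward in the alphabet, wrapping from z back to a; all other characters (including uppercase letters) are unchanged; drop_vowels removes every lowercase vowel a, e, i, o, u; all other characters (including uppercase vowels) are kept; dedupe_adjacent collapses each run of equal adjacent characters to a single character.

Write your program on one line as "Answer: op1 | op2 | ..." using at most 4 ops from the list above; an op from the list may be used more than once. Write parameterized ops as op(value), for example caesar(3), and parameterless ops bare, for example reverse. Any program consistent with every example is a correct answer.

dedupe_adjacent | drop_vowels | reverse

Check, running the answer program on each example:
  "ffqf" -> "fqf" -> "fqf" -> "fqf"
  "wiedhfuxtpvw" -> "wiedhfuxtpvw" -> "wdhfxtpvw" -> "wvptxfhdw"
  "lropjwkhrb" -> "lropjwkhrb" -> "lrpjwkhrb" -> "brhkwjprl"
  "nyhpfooavje" -> "nyhpfoavje" -> "nyhpfvj" -> "jvfphyn"
  "odfuytas" -> "odfuytas" -> "dfyts" -> "styfd"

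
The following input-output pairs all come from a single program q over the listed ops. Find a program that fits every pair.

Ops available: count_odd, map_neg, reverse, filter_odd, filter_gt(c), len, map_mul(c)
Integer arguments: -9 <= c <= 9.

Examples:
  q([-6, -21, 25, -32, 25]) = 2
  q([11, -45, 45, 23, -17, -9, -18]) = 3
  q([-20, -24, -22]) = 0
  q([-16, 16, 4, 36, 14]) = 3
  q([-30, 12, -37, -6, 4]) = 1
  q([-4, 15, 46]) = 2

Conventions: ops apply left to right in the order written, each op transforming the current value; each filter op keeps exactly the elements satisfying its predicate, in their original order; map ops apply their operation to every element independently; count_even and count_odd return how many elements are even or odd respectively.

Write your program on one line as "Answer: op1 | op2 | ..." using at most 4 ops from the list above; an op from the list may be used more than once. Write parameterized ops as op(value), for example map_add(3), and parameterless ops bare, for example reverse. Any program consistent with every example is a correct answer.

reverse | filter_gt(7) | len

Check, running the answer program on each example:
  [-6, -21, 25, -32, 25] -> [25, -32, 25, -21, -6] -> [25, 25] -> 2
  [11, -45, 45, 23, -17, -9, -18] -> [-18, -9, -17, 23, 45, -45, 11] -> [23, 45, 11] -> 3
  [-20, -24, -22] -> [-22, -24, -20] -> [] -> 0
  [-16, 16, 4, 36, 14] -> [14, 36, 4, 16, -16] -> [14, 36, 16] -> 3
  [-30, 12, -37, -6, 4] -> [4, -6, -37, 12, -30] -> [12] -> 1
  [-4, 15, 46] -> [46, 15, -4] -> [46, 15] -> 2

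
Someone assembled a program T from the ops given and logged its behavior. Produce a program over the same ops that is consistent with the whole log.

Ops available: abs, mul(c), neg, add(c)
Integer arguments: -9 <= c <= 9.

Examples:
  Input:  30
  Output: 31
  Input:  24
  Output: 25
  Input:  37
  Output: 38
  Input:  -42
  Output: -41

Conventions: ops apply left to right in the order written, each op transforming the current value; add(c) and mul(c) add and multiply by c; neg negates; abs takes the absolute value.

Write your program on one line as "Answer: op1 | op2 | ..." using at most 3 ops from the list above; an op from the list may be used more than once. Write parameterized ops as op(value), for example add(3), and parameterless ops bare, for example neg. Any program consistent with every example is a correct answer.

add(-1) | add(-4) | add(6)

Check, running the answer program on each example:
  30 -> 29 -> 25 -> 31
  24 -> 23 -> 19 -> 25
  37 -> 36 -> 32 -> 38
  -42 -> -43 -> -47 -> -41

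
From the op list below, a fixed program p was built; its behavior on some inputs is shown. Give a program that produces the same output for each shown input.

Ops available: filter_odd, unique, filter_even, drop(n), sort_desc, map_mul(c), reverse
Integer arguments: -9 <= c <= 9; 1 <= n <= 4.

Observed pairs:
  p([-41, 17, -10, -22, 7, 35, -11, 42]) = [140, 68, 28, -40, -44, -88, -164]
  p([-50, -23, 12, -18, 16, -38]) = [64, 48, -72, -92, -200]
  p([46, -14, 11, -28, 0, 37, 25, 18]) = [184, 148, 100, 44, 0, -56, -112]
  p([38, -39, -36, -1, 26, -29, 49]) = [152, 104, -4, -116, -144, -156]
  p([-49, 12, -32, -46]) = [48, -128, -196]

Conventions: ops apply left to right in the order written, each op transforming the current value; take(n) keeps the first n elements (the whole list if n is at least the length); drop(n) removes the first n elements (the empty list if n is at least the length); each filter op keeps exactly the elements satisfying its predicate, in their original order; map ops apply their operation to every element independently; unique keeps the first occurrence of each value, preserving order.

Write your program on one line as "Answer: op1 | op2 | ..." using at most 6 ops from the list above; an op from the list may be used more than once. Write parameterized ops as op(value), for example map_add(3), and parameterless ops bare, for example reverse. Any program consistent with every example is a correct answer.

reverse | map_mul(4) | drop(1) | reverse | sort_desc

Check, running the answer program on each example:
  [-41, 17, -10, -22, 7, 35, -11, 42] -> [42, -11, 35, 7, -22, -10, 17, -41] -> [168, -44, 140, 28, -88, -40, 68, -164] -> [-44, 140, 28, -88, -40, 68, -164] -> [-164, 68, -40, -88, 28, 140, -44] -> [140, 68, 28, -40, -44, -88, -164]
  [-50, -23, 12, -18, 16, -38] -> [-38, 16, -18, 12, -23, -50] -> [-152, 64, -72, 48, -92, -200] -> [64, -72, 48, -92, -200] -> [-200, -92, 48, -72, 64] -> [64, 48, -72, -92, -200]
  [46, -14, 11, -28, 0, 37, 25, 18] -> [18, 25, 37, 0, -28, 11, -14, 46] -> [72, 100, 148, 0, -112, 44, -56, 184] -> [100, 148, 0, -112, 44, -56, 184] -> [184, -56, 44, -112, 0, 148, 100] -> [184, 148, 100, 44, 0, -56, -112]
  [38, -39, -36, -1, 26, -29, 49] -> [49, -29, 26, -1, -36, -39, 38] -> [196, -116, 104, -4, -144, -156, 152] -> [-116, 104, -4, -144, -156, 152] -> [152, -156, -144, -4, 104, -116] -> [152, 104, -4, -116, -144, -156]
  [-49, 12, -32, -46] -> [-46, -32, 12, -49] -> [-184, -128, 48, -196] -> [-128, 48, -196] -> [-196, 48, -128] -> [48, -128, -196]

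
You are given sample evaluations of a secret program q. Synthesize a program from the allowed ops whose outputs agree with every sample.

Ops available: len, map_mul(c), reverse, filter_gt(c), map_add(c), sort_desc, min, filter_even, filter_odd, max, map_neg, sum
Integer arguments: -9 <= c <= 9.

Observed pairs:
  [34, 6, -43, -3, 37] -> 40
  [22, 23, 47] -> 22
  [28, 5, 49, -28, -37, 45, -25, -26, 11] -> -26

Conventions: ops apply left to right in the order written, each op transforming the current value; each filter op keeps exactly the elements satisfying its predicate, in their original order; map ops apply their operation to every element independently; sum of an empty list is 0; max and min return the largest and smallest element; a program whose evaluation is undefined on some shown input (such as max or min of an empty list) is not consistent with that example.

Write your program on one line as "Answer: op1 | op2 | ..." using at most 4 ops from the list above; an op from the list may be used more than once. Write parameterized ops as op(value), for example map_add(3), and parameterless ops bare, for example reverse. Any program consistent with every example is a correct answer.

sort_desc | filter_even | sum

Check, running the answer program on each example:
  [34, 6, -43, -3, 37] -> [37, 34, 6, -3, -43] -> [34, 6] -> 40
  [22, 23, 47] -> [47, 23, 22] -> [22] -> 22
  [28, 5, 49, -28, -37, 45, -25, -26, 11] -> [49, 45, 28, 11, 5, -25, -26, -28, -37] -> [28, -26, -28] -> -26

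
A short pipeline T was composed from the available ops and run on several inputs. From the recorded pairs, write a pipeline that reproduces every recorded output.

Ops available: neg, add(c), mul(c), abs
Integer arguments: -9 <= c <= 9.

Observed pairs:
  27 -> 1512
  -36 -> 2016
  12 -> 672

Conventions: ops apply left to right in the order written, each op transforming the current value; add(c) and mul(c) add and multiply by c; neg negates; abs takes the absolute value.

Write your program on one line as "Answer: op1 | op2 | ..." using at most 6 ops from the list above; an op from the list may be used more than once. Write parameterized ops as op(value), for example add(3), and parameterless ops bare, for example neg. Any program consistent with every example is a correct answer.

mul(-8) | neg | abs | neg | mul(-7)

Check, running the answer program on each example:
  27 -> -216 -> 216 -> 216 -> -216 -> 1512
  -36 -> 288 -> -288 -> 288 -> -288 -> 2016
  12 -> -96 -> 96 -> 96 -> -96 -> 672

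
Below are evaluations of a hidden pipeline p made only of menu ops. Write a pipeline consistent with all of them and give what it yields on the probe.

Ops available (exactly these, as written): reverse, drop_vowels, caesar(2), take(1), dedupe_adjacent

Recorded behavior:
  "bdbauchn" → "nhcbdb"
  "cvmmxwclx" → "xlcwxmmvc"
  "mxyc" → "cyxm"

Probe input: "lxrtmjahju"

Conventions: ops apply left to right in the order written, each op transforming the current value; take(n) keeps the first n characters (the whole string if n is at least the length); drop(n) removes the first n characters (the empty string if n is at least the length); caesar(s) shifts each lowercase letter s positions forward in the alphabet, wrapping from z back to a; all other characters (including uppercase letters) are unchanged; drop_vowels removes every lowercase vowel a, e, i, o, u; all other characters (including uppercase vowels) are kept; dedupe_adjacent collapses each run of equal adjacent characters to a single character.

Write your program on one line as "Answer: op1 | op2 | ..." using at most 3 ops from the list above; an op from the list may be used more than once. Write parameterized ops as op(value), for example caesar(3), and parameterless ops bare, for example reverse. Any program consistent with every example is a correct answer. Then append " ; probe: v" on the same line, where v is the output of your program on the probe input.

reverse | drop_vowels ; probe: "jhjmtrxl"

Check, running the answer program on each example:
  "bdbauchn" -> "nhcuabdb" -> "nhcbdb"
  "cvmmxwclx" -> "xlcwxmmvc" -> "xlcwxmmvc"
  "mxyc" -> "cyxm" -> "cyxm"
  probe: "lxrtmjahju" -> "ujhajmtrxl" -> "jhjmtrxl"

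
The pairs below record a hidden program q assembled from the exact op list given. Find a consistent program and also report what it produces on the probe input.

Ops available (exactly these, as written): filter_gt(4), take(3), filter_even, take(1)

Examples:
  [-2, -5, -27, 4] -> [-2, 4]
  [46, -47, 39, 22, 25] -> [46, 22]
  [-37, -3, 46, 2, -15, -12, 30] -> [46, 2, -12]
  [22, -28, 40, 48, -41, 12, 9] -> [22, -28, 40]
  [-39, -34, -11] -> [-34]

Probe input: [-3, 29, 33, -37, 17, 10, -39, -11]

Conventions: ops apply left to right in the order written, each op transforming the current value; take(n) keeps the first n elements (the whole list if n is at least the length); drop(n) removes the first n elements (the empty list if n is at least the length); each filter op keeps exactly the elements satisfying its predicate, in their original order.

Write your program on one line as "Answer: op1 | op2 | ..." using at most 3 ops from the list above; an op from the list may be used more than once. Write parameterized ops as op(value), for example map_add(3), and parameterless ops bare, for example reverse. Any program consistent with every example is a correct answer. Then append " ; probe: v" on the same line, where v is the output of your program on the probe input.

filter_even | take(3) ; probe: [10]

Check, running the answer program on each example:
  [-2, -5, -27, 4] -> [-2, 4] -> [-2, 4]
  [46, -47, 39, 22, 25] -> [46, 22] -> [46, 22]
  [-37, -3, 46, 2, -15, -12, 30] -> [46, 2, -12, 30] -> [46, 2, -12]
  [22, -28, 40, 48, -41, 12, 9] -> [22, -28, 40, 48, 12] -> [22, -28, 40]
  [-39, -34, -11] -> [-34] -> [-34]
  probe: [-3, 29, 33, -37, 17, 10, -39, -11] -> [10] -> [10]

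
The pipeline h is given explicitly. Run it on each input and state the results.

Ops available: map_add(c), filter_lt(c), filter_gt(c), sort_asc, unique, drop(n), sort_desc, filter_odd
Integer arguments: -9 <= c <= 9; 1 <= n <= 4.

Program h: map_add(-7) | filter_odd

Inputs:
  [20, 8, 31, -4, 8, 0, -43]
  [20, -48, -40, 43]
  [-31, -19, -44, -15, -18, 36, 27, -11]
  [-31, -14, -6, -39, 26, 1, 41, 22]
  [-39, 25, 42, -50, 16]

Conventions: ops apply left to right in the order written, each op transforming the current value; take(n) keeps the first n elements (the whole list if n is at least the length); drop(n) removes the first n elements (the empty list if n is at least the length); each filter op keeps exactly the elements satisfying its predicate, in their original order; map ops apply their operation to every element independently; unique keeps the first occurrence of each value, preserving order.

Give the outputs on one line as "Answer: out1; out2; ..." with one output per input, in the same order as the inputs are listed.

[13, 1, -11, 1, -7]; [13, -55, -47]; [-51, -25, 29]; [-21, -13, 19, 15]; [35, -57, 9]

Execution, op by op:
  [20, 8, 31, -4, 8, 0, -43] -> [13, 1, 24, -11, 1, -7, -50] -> [13, 1, -11, 1, -7]
  [20, -48, -40, 43] -> [13, -55, -47, 36] -> [13, -55, -47]
  [-31, -19, -44, -15, -18, 36, 27, -11] -> [-38, -26, -51, -22, -25, 29, 20, -18] -> [-51, -25, 29]
  [-31, -14, -6, -39, 26, 1, 41, 22] -> [-38, -21, -13, -46, 19, -6, 34, 15] -> [-21, -13, 19, 15]
  [-39, 25, 42, -50, 16] -> [-46, 18, 35, -57, 9] -> [35, -57, 9]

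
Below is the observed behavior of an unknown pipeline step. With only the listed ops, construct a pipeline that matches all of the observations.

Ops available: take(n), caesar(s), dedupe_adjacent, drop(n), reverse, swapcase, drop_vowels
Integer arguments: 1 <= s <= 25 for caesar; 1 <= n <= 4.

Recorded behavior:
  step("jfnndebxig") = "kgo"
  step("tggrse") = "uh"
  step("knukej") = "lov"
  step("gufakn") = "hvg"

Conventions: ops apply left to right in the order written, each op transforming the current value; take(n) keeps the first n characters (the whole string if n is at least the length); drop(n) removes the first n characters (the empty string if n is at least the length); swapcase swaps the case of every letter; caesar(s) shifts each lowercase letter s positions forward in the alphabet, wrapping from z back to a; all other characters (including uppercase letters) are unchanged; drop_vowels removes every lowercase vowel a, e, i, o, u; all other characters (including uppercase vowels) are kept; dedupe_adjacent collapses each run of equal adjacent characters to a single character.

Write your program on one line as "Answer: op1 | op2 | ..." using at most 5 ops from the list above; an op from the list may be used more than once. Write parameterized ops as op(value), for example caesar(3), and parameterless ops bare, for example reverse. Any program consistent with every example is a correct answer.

take(4) | caesar(18) | take(3) | dedupe_adjacent | caesar(9)

Check, running the answer program on each example:
  "jfnndebxig" -> "jfnn" -> "bxff" -> "bxf" -> "bxf" -> "kgo"
  "tggrse" -> "tggr" -> "lyyj" -> "lyy" -> "ly" -> "uh"
  "knukej" -> "knuk" -> "cfmc" -> "cfm" -> "cfm" -> "lov"
  "gufakn" -> "gufa" -> "ymxs" -> "ymx" -> "ymx" -> "hvg"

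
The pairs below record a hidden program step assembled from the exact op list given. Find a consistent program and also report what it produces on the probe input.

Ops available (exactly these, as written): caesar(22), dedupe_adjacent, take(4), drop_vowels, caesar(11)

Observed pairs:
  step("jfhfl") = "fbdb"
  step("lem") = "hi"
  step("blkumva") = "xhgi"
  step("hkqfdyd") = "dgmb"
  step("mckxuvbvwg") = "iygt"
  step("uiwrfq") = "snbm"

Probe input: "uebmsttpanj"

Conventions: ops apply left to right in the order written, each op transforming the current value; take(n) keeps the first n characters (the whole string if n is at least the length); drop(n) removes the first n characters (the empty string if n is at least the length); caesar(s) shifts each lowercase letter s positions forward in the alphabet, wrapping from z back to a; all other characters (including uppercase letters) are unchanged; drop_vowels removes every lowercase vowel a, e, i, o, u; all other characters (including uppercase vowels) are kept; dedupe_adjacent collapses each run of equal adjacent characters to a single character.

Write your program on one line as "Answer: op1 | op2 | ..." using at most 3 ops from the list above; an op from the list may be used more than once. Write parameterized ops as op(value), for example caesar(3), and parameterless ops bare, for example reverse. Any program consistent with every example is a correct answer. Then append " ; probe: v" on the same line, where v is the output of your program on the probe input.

drop_vowels | take(4) | caesar(22) ; probe: "xiop"

Check, running the answer program on each example:
  "jfhfl" -> "jfhfl" -> "jfhf" -> "fbdb"
  "lem" -> "lm" -> "lm" -> "hi"
  "blkumva" -> "blkmv" -> "blkm" -> "xhgi"
  "hkqfdyd" -> "hkqfdyd" -> "hkqf" -> "dgmb"
  "mckxuvbvwg" -> "mckxvbvwg" -> "mckx" -> "iygt"
  "uiwrfq" -> "wrfq" -> "wrfq" -> "snbm"
  probe: "uebmsttpanj" -> "bmsttpnj" -> "bmst" -> "xiop"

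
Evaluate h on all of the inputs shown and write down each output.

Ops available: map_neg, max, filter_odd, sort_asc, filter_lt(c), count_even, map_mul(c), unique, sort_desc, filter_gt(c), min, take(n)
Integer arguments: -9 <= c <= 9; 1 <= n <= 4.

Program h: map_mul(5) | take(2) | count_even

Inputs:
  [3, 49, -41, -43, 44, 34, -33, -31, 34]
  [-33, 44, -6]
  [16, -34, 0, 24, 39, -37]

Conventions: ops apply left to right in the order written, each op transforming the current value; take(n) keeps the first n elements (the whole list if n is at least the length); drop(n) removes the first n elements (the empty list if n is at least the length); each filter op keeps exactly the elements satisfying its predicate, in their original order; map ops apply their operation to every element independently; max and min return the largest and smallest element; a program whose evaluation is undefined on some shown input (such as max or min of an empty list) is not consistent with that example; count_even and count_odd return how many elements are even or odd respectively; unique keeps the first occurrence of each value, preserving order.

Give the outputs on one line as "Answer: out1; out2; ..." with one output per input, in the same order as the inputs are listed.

Execution, op by op:
  [3, 49, -41, -43, 44, 34, -33, -31, 34] -> [15, 245, -205, -215, 220, 170, -165, -155, 170] -> [15, 245] -> 0
  [-33, 44, -6] -> [-165, 220, -30] -> [-165, 220] -> 1
  [16, -34, 0, 24, 39, -37] -> [80, -170, 0, 120, 195, -185] -> [80, -170] -> 2

0; 1; 2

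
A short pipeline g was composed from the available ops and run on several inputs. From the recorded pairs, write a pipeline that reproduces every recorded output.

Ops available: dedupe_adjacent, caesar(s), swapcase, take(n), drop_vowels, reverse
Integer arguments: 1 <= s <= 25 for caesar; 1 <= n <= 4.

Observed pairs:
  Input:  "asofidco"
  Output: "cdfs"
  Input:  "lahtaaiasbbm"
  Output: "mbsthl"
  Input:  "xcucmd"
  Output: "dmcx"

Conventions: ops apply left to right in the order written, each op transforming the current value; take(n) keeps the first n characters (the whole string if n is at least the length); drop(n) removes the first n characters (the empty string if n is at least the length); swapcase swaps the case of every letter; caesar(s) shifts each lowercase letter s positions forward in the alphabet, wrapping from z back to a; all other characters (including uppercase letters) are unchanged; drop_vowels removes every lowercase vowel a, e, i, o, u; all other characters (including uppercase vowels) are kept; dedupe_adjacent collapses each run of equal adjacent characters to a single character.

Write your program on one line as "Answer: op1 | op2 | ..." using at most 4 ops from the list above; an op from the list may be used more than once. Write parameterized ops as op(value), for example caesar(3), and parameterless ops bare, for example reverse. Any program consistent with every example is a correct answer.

drop_vowels | dedupe_adjacent | reverse

Check, running the answer program on each example:
  "asofidco" -> "sfdc" -> "sfdc" -> "cdfs"
  "lahtaaiasbbm" -> "lhtsbbm" -> "lhtsbm" -> "mbsthl"
  "xcucmd" -> "xccmd" -> "xcmd" -> "dmcx"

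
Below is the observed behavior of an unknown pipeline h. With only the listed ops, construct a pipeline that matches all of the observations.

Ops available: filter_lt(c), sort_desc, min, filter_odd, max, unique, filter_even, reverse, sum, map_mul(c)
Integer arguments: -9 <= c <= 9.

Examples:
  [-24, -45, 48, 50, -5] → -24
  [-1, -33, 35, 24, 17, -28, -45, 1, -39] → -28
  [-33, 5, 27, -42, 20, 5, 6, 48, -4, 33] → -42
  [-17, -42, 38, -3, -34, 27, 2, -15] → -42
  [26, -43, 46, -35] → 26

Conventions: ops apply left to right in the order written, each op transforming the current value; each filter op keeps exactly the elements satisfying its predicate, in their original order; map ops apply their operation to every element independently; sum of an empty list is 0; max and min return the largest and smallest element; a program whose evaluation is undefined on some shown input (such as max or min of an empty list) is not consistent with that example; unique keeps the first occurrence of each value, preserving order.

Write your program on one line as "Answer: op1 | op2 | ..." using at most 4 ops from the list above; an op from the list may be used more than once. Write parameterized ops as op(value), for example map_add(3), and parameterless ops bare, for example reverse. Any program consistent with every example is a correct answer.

reverse | sort_desc | filter_even | min

Check, running the answer program on each example:
  [-24, -45, 48, 50, -5] -> [-5, 50, 48, -45, -24] -> [50, 48, -5, -24, -45] -> [50, 48, -24] -> -24
  [-1, -33, 35, 24, 17, -28, -45, 1, -39] -> [-39, 1, -45, -28, 17, 24, 35, -33, -1] -> [35, 24, 17, 1, -1, -28, -33, -39, -45] -> [24, -28] -> -28
  [-33, 5, 27, -42, 20, 5, 6, 48, -4, 33] -> [33, -4, 48, 6, 5, 20, -42, 27, 5, -33] -> [48, 33, 27, 20, 6, 5, 5, -4, -33, -42] -> [48, 20, 6, -4, -42] -> -42
  [-17, -42, 38, -3, -34, 27, 2, -15] -> [-15, 2, 27, -34, -3, 38, -42, -17] -> [38, 27, 2, -3, -15, -17, -34, -42] -> [38, 2, -34, -42] -> -42
  [26, -43, 46, -35] -> [-35, 46, -43, 26] -> [46, 26, -35, -43] -> [46, 26] -> 26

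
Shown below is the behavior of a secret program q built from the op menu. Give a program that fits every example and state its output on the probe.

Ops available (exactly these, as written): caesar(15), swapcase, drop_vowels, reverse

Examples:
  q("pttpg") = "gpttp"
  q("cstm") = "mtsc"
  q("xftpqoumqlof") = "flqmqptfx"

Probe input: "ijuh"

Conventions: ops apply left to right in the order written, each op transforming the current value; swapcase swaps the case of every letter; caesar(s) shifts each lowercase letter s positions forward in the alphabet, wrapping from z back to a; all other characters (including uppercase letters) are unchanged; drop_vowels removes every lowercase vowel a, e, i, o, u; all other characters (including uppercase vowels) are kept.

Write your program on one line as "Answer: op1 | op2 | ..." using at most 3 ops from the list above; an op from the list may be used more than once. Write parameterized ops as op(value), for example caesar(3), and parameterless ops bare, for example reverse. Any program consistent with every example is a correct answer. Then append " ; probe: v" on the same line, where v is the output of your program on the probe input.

drop_vowels | reverse ; probe: "hj"

Check, running the answer program on each example:
  "pttpg" -> "pttpg" -> "gpttp"
  "cstm" -> "cstm" -> "mtsc"
  "xftpqoumqlof" -> "xftpqmqlf" -> "flqmqptfx"
  probe: "ijuh" -> "jh" -> "hj"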